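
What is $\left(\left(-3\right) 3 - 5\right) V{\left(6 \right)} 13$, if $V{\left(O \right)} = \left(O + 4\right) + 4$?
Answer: $-2548$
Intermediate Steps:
$V{\left(O \right)} = 8 + O$ ($V{\left(O \right)} = \left(4 + O\right) + 4 = 8 + O$)
$\left(\left(-3\right) 3 - 5\right) V{\left(6 \right)} 13 = \left(\left(-3\right) 3 - 5\right) \left(8 + 6\right) 13 = \left(-9 - 5\right) 14 \cdot 13 = \left(-14\right) 14 \cdot 13 = \left(-196\right) 13 = -2548$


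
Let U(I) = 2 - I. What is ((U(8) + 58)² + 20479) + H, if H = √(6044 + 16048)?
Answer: 23183 + 2*√5523 ≈ 23332.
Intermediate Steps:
H = 2*√5523 (H = √22092 = 2*√5523 ≈ 148.63)
((U(8) + 58)² + 20479) + H = (((2 - 1*8) + 58)² + 20479) + 2*√5523 = (((2 - 8) + 58)² + 20479) + 2*√5523 = ((-6 + 58)² + 20479) + 2*√5523 = (52² + 20479) + 2*√5523 = (2704 + 20479) + 2*√5523 = 23183 + 2*√5523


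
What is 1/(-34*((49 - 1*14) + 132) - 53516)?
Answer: -1/59194 ≈ -1.6894e-5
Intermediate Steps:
1/(-34*((49 - 1*14) + 132) - 53516) = 1/(-34*((49 - 14) + 132) - 53516) = 1/(-34*(35 + 132) - 53516) = 1/(-34*167 - 53516) = 1/(-5678 - 53516) = 1/(-59194) = -1/59194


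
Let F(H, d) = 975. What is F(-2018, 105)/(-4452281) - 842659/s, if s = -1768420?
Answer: 3750030445679/7873502766020 ≈ 0.47628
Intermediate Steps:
F(-2018, 105)/(-4452281) - 842659/s = 975/(-4452281) - 842659/(-1768420) = 975*(-1/4452281) - 842659*(-1/1768420) = -975/4452281 + 842659/1768420 = 3750030445679/7873502766020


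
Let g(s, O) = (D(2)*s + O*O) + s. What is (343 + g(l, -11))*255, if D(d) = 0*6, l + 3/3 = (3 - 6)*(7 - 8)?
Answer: 118830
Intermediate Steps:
l = 2 (l = -1 + (3 - 6)*(7 - 8) = -1 - 3*(-1) = -1 + 3 = 2)
D(d) = 0
g(s, O) = s + O² (g(s, O) = (0*s + O*O) + s = (0 + O²) + s = O² + s = s + O²)
(343 + g(l, -11))*255 = (343 + (2 + (-11)²))*255 = (343 + (2 + 121))*255 = (343 + 123)*255 = 466*255 = 118830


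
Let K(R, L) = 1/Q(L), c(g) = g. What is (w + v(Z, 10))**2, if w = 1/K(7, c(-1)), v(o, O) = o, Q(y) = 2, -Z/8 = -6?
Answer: 2500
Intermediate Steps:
Z = 48 (Z = -8*(-6) = 48)
K(R, L) = 1/2
w = 2 (w = 1/(1/2) = 2)
(w + v(Z, 10))**2 = (2 + 48)**2 = 50**2 = 2500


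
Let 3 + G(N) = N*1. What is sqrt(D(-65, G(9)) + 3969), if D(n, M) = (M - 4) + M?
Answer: sqrt(3977) ≈ 63.063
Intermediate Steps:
G(N) = -3 + N (G(N) = -3 + N*1 = -3 + N)
D(n, M) = -4 + 2*M (D(n, M) = (-4 + M) + M = -4 + 2*M)
sqrt(D(-65, G(9)) + 3969) = sqrt((-4 + 2*(-3 + 9)) + 3969) = sqrt((-4 + 2*6) + 3969) = sqrt((-4 + 12) + 3969) = sqrt(8 + 3969) = sqrt(3977)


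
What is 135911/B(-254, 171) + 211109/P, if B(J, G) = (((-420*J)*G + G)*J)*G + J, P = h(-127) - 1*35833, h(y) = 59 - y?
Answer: -167270662374539109/28244637267771236 ≈ -5.9222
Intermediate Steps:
P = -35647 (P = (59 - 1*(-127)) - 1*35833 = (59 + 127) - 35833 = 186 - 35833 = -35647)
B(J, G) = J + G*J*(G - 420*G*J) (B(J, G) = ((-420*G*J + G)*J)*G + J = ((G - 420*G*J)*J)*G + J = (J*(G - 420*G*J))*G + J = G*J*(G - 420*G*J) + J = J + G*J*(G - 420*G*J))
135911/B(-254, 171) + 211109/P = 135911/((-254*(1 + 171² - 420*(-254)*171²))) + 211109/(-35647) = 135911/((-254*(1 + 29241 - 420*(-254)*29241))) + 211109*(-1/35647) = 135911/((-254*(1 + 29241 + 3119429880))) - 211109/35647 = 135911/((-254*3119459122)) - 211109/35647 = 135911/(-792342616988) - 211109/35647 = 135911*(-1/792342616988) - 211109/35647 = -135911/792342616988 - 211109/35647 = -167270662374539109/28244637267771236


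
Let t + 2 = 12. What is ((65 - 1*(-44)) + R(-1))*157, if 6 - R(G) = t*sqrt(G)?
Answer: 18055 - 1570*I ≈ 18055.0 - 1570.0*I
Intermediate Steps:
t = 10 (t = -2 + 12 = 10)
R(G) = 6 - 10*sqrt(G)
((65 - 1*(-44)) + R(-1))*157 = ((65 - 1*(-44)) + (6 - 10*I))*157 = ((65 + 44) + (6 - 10*I))*157 = (109 + (6 - 10*I))*157 = (115 - 10*I)*157 = 18055 - 1570*I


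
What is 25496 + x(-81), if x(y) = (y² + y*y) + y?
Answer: 38537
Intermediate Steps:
x(y) = y + 2*y² (x(y) = (y² + y²) + y = 2*y² + y = y + 2*y²)
25496 + x(-81) = 25496 - 81*(1 + 2*(-81)) = 25496 - 81*(1 - 162) = 25496 - 81*(-161) = 25496 + 13041 = 38537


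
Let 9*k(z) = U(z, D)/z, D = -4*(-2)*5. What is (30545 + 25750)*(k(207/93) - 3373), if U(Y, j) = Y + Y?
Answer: -189870525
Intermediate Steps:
D = 40 (D = 8*5 = 40)
U(Y, j) = 2*Y
k(z) = 2/9 (k(z) = ((2*z)/z)/9 = (⅑)*2 = 2/9)
(30545 + 25750)*(k(207/93) - 3373) = (30545 + 25750)*(2/9 - 3373) = 56295*(-30355/9) = -189870525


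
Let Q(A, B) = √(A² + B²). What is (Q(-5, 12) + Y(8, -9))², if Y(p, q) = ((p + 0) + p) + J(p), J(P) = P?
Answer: 1369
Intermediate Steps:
Y(p, q) = 3*p (Y(p, q) = ((p + 0) + p) + p = (p + p) + p = 2*p + p = 3*p)
(Q(-5, 12) + Y(8, -9))² = (√((-5)² + 12²) + 3*8)² = (√(25 + 144) + 24)² = (√169 + 24)² = (13 + 24)² = 37² = 1369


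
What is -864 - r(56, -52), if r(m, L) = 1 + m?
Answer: -921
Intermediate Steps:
-864 - r(56, -52) = -864 - (1 + 56) = -864 - 1*57 = -864 - 57 = -921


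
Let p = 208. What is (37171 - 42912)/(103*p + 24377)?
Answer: -5741/45801 ≈ -0.12535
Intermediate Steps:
(37171 - 42912)/(103*p + 24377) = (37171 - 42912)/(103*208 + 24377) = -5741/(21424 + 24377) = -5741/45801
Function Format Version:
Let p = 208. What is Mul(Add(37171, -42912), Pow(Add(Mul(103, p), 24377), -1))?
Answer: Rational(-5741, 45801) ≈ -0.12535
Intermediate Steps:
Mul(Add(37171, -42912), Pow(Add(Mul(103, p), 24377), -1)) = Mul(Add(37171, -42912), Pow(Add(Mul(103, 208), 24377), -1)) = Mul(-5741, Pow(Add(21424, 24377), -1)) = Mul(-5741, Pow(45801, -1)) = Mul(-5741, Rational(1, 45801)) = Rational(-5741, 45801)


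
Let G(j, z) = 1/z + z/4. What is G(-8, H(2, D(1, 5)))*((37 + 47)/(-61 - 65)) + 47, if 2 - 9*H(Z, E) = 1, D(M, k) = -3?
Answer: 2213/54 ≈ 40.982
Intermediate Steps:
H(Z, E) = ⅑ (H(Z, E) = 2/9 - ⅑*1 = 2/9 - ⅑ = ⅑)
G(j, z) = 1/z + z/4 (G(j, z) = 1/z + z*(¼) = 1/z + z/4)
G(-8, H(2, D(1, 5)))*((37 + 47)/(-61 - 65)) + 47 = (1/(⅑) + (¼)*(⅑))*((37 + 47)/(-61 - 65)) + 47 = (9 + 1/36)*(84/(-126)) + 47 = 325*(84*(-1/126))/36 + 47 = (325/36)*(-⅔) + 47 = -325/54 + 47 = 2213/54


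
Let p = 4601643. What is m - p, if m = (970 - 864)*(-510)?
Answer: -4655703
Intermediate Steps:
m = -54060 (m = 106*(-510) = -54060)
m - p = -54060 - 1*4601643 = -54060 - 4601643 = -4655703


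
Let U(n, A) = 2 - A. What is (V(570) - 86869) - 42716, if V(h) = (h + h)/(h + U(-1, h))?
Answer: -129015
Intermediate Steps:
V(h) = h (V(h) = (h + h)/(h + (2 - h)) = (2*h)/2 = (2*h)*(½) = h)
(V(570) - 86869) - 42716 = (570 - 86869) - 42716 = -86299 - 42716 = -129015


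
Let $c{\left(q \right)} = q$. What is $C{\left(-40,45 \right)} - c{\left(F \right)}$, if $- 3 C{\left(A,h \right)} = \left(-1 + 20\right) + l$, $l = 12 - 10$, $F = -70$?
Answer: $63$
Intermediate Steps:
$l = 2$
$C{\left(A,h \right)} = -7$ ($C{\left(A,h \right)} = - \frac{\left(-1 + 20\right) + 2}{3} = - \frac{19 + 2}{3} = \left(- \frac{1}{3}\right) 21 = -7$)
$C{\left(-40,45 \right)} - c{\left(F \right)} = -7 - -70 = -7 + 70 = 63$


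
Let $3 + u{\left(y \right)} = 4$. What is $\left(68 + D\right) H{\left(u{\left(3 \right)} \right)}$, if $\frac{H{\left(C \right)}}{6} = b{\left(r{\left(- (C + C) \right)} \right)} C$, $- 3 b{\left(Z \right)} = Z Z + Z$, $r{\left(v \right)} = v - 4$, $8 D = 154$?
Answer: $-5235$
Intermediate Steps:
$u{\left(y \right)} = 1$ ($u{\left(y \right)} = -3 + 4 = 1$)
$D = \frac{77}{4}$ ($D = \frac{1}{8} \cdot 154 = \frac{77}{4} \approx 19.25$)
$r{\left(v \right)} = -4 + v$
$b{\left(Z \right)} = - \frac{Z}{3} - \frac{Z^{2}}{3}$ ($b{\left(Z \right)} = - \frac{Z Z + Z}{3} = - \frac{Z^{2} + Z}{3} = - \frac{Z + Z^{2}}{3} = - \frac{Z}{3} - \frac{Z^{2}}{3}$)
$H{\left(C \right)} = - 2 C \left(-4 - 2 C\right) \left(-3 - 2 C\right)$ ($H{\left(C \right)} = 6 - \frac{\left(-4 - \left(C + C\right)\right) \left(1 - \left(4 + 2 C\right)\right)}{3} C = 6 - \frac{\left(-4 - 2 C\right) \left(1 - \left(4 + 2 C\right)\right)}{3} C = 6 - \frac{\left(-4 - 2 C\right) \left(-3 - 2 C\right)}{3} C = 6 \left(- \frac{C \left(-4 - 2 C\right) \left(-3 - 2 C\right)}{3}\right) = - 2 C \left(-4 - 2 C\right) \left(-3 - 2 C\right)$)
$\left(68 + D\right) H{\left(u{\left(3 \right)} \right)} = \left(68 + \frac{77}{4}\right) \left(\left(-4\right) 1 \left(2 + 1\right) \left(3 + 2 \cdot 1\right)\right) = \frac{349 \left(\left(-4\right) 1 \cdot 3 \left(3 + 2\right)\right)}{4} = \frac{349 \left(\left(-4\right) 1 \cdot 3 \cdot 5\right)}{4} = \frac{349}{4} \left(-60\right) = -5235$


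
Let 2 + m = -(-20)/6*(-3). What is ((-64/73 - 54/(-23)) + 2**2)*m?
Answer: -110232/1679 ≈ -65.653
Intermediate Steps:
m = -12 (m = -2 - (-20)/6*(-3) = -2 - 4*(-5/6)*(-3) = -2 + (10/3)*(-3) = -2 - 10 = -12)
((-64/73 - 54/(-23)) + 2**2)*m = ((-64/73 - 54/(-23)) + 2**2)*(-12) = ((-64*1/73 - 54*(-1/23)) + 4)*(-12) = ((-64/73 + 54/23) + 4)*(-12) = (2470/1679 + 4)*(-12) = (9186/1679)*(-12) = -110232/1679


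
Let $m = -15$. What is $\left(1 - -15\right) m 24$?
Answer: $-5760$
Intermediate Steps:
$\left(1 - -15\right) m 24 = \left(1 - -15\right) \left(-15\right) 24 = \left(1 + 15\right) \left(-15\right) 24 = 16 \left(-15\right) 24 = \left(-240\right) 24 = -5760$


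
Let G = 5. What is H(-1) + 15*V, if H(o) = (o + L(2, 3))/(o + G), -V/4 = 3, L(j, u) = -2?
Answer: -723/4 ≈ -180.75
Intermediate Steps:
V = -12 (V = -4*3 = -12)
H(o) = (-2 + o)/(5 + o) (H(o) = (o - 2)/(o + 5) = (-2 + o)/(5 + o))
H(-1) + 15*V = (-2 - 1)/(5 - 1) + 15*(-12) = -3/4 - 180 = (¼)*(-3) - 180 = -¾ - 180 = -723/4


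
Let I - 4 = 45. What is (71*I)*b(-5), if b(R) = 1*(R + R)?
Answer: -34790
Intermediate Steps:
I = 49 (I = 4 + 45 = 49)
b(R) = 2*R (b(R) = 1*(2*R) = 2*R)
(71*I)*b(-5) = (71*49)*(2*(-5)) = 3479*(-10) = -34790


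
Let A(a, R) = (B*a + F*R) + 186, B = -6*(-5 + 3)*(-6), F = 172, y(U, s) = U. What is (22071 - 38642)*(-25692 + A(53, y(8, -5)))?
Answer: 463093166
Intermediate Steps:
B = -72 (B = -6*(-2)*(-6) = 12*(-6) = -72)
A(a, R) = 186 - 72*a + 172*R (A(a, R) = (-72*a + 172*R) + 186 = 186 - 72*a + 172*R)
(22071 - 38642)*(-25692 + A(53, y(8, -5))) = (22071 - 38642)*(-25692 + (186 - 72*53 + 172*8)) = -16571*(-25692 + (186 - 3816 + 1376)) = -16571*(-25692 - 2254) = -16571*(-27946) = 463093166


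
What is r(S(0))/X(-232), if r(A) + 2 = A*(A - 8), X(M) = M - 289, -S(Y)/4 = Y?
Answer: 2/521 ≈ 0.0038388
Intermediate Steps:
S(Y) = -4*Y
X(M) = -289 + M
r(A) = -2 + A*(-8 + A) (r(A) = -2 + A*(A - 8) = -2 + A*(-8 + A))
r(S(0))/X(-232) = (-2 + (-4*0)² - (-32)*0)/(-289 - 232) = (-2 + 0² - 8*0)/(-521) = (-2 + 0 + 0)*(-1/521) = -2*(-1/521) = 2/521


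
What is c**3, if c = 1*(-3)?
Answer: -27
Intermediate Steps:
c = -3
c**3 = (-3)**3 = -27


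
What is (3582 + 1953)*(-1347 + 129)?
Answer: -6741630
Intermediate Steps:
(3582 + 1953)*(-1347 + 129) = 5535*(-1218) = -6741630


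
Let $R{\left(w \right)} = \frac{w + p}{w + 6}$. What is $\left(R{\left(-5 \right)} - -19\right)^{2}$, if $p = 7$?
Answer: $441$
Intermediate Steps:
$R{\left(w \right)} = \frac{7 + w}{6 + w}$ ($R{\left(w \right)} = \frac{w + 7}{w + 6} = \frac{7 + w}{6 + w}$)
$\left(R{\left(-5 \right)} - -19\right)^{2} = \left(\frac{7 - 5}{6 - 5} - -19\right)^{2} = \left(1^{-1} \cdot 2 + \left(24 - 5\right)\right)^{2} = \left(1 \cdot 2 + 19\right)^{2} = \left(2 + 19\right)^{2} = 21^{2} = 441$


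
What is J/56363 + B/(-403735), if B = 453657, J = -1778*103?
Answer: -99507074981/22755715805 ≈ -4.3728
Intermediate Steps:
J = -183134
J/56363 + B/(-403735) = -183134/56363 + 453657/(-403735) = -183134*1/56363 + 453657*(-1/403735) = -183134/56363 - 453657/403735 = -99507074981/22755715805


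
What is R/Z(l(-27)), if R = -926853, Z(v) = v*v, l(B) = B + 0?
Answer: -308951/243 ≈ -1271.4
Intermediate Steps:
l(B) = B
Z(v) = v²
R/Z(l(-27)) = -926853/((-27)²) = -926853/729 = -926853*1/729 = -308951/243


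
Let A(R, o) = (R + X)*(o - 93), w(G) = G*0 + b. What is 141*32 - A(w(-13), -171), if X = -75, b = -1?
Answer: -15552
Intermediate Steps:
w(G) = -1 (w(G) = G*0 - 1 = 0 - 1 = -1)
A(R, o) = (-93 + o)*(-75 + R) (A(R, o) = (R - 75)*(o - 93) = (-75 + R)*(-93 + o) = (-93 + o)*(-75 + R))
141*32 - A(w(-13), -171) = 141*32 - (6975 - 93*(-1) - 75*(-171) - 1*(-171)) = 4512 - (6975 + 93 + 12825 + 171) = 4512 - 1*20064 = 4512 - 20064 = -15552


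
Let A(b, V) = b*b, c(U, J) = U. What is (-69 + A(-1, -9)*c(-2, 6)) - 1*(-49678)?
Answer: 49607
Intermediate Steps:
A(b, V) = b²
(-69 + A(-1, -9)*c(-2, 6)) - 1*(-49678) = (-69 + (-1)²*(-2)) - 1*(-49678) = (-69 + 1*(-2)) + 49678 = (-69 - 2) + 49678 = -71 + 49678 = 49607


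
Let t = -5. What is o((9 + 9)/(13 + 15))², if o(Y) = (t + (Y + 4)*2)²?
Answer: 810000/2401 ≈ 337.36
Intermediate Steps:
o(Y) = (3 + 2*Y)² (o(Y) = (-5 + (Y + 4)*2)² = (-5 + (4 + Y)*2)² = (-5 + (8 + 2*Y))² = (3 + 2*Y)²)
o((9 + 9)/(13 + 15))² = ((3 + 2*((9 + 9)/(13 + 15)))²)² = ((3 + 2*(18/28))²)² = ((3 + 2*(18*(1/28)))²)² = ((3 + 2*(9/14))²)² = ((3 + 9/7)²)² = ((30/7)²)² = (900/49)² = 810000/2401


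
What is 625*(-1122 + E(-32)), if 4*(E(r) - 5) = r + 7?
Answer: -2808125/4 ≈ -7.0203e+5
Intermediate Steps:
E(r) = 27/4 + r/4 (E(r) = 5 + (r + 7)/4 = 5 + (7 + r)/4 = 5 + (7/4 + r/4) = 27/4 + r/4)
625*(-1122 + E(-32)) = 625*(-1122 + (27/4 + (¼)*(-32))) = 625*(-1122 + (27/4 - 8)) = 625*(-1122 - 5/4) = 625*(-4493/4) = -2808125/4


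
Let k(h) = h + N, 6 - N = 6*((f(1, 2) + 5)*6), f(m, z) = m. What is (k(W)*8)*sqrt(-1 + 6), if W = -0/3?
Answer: -1680*sqrt(5) ≈ -3756.6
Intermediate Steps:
W = 0 (W = -0/3 = -3*0 = 0)
N = -210 (N = 6 - 6*(1 + 5)*6 = 6 - 6*6*6 = 6 - 6*36 = 6 - 1*216 = 6 - 216 = -210)
k(h) = -210 + h (k(h) = h - 210 = -210 + h)
(k(W)*8)*sqrt(-1 + 6) = ((-210 + 0)*8)*sqrt(-1 + 6) = (-210*8)*sqrt(5) = -1680*sqrt(5)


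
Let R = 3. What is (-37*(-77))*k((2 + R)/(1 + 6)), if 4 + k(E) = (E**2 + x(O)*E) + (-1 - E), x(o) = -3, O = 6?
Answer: -146520/7 ≈ -20931.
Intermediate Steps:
k(E) = -5 + E**2 - 4*E (k(E) = -4 + ((E**2 - 3*E) + (-1 - E)) = -4 + (-1 + E**2 - 4*E) = -5 + E**2 - 4*E)
(-37*(-77))*k((2 + R)/(1 + 6)) = (-37*(-77))*(-5 + ((2 + 3)/(1 + 6))**2 - 4*(2 + 3)/(1 + 6)) = 2849*(-5 + (5/7)**2 - 20/7) = 2849*(-5 + (5*(1/7))**2 - 20/7) = 2849*(-5 + (5/7)**2 - 4*5/7) = 2849*(-5 + 25/49 - 20/7) = 2849*(-360/49) = -146520/7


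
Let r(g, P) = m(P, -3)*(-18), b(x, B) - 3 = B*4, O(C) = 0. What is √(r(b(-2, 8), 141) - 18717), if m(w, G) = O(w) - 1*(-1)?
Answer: I*√18735 ≈ 136.88*I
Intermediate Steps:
b(x, B) = 3 + 4*B (b(x, B) = 3 + B*4 = 3 + 4*B)
m(w, G) = 1 (m(w, G) = 0 - 1*(-1) = 0 + 1 = 1)
r(g, P) = -18 (r(g, P) = 1*(-18) = -18)
√(r(b(-2, 8), 141) - 18717) = √(-18 - 18717) = √(-18735) = I*√18735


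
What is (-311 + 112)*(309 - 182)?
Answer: -25273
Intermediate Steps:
(-311 + 112)*(309 - 182) = -199*127 = -25273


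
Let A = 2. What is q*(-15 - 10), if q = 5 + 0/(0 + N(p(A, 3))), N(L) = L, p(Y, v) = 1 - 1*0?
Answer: -125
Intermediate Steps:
p(Y, v) = 1 (p(Y, v) = 1 + 0 = 1)
q = 5 (q = 5 + 0/(0 + 1) = 5 + 0/1 = 5 + 0*1 = 5 + 0 = 5)
q*(-15 - 10) = 5*(-15 - 10) = 5*(-25) = -125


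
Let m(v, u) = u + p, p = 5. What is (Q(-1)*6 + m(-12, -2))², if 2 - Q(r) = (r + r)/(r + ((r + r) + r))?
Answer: 144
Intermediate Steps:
m(v, u) = 5 + u (m(v, u) = u + 5 = 5 + u)
Q(r) = 3/2 (Q(r) = 2 - (r + r)/(r + ((r + r) + r)) = 2 - 2*r/(r + (2*r + r)) = 2 - 2*r/(r + 3*r) = 2 - 2*r/(4*r) = 2 - 2*r*1/(4*r) = 2 - 1*½ = 2 - ½ = 3/2)
(Q(-1)*6 + m(-12, -2))² = ((3/2)*6 + (5 - 2))² = (9 + 3)² = 12² = 144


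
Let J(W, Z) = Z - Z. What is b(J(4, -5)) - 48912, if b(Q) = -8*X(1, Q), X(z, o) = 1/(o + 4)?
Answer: -48914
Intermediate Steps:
J(W, Z) = 0
X(z, o) = 1/(4 + o)
b(Q) = -8/(4 + Q)
b(J(4, -5)) - 48912 = -8/(4 + 0) - 48912 = -8/4 - 48912 = -8*¼ - 48912 = -2 - 48912 = -48914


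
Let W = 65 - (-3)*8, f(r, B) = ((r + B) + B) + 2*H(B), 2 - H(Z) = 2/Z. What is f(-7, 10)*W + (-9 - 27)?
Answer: 7207/5 ≈ 1441.4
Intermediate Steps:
H(Z) = 2 - 2/Z
f(r, B) = 4 + r - 4/B + 2*B (f(r, B) = ((r + B) + B) + 2*(2 - 2/B) = ((B + r) + B) + (4 - 4/B) = (r + 2*B) + (4 - 4/B) = 4 + r - 4/B + 2*B)
W = 89 (W = 65 - 1*(-24) = 65 + 24 = 89)
f(-7, 10)*W + (-9 - 27) = (4 - 7 - 4/10 + 2*10)*89 + (-9 - 27) = (4 - 7 - 4*1/10 + 20)*89 - 36 = (4 - 7 - 2/5 + 20)*89 - 36 = (83/5)*89 - 36 = 7387/5 - 36 = 7207/5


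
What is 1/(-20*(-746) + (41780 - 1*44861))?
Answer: 1/11839 ≈ 8.4467e-5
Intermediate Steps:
1/(-20*(-746) + (41780 - 1*44861)) = 1/(14920 + (41780 - 44861)) = 1/(14920 - 3081) = 1/11839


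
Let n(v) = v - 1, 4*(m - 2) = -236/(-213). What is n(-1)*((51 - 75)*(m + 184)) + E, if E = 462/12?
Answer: 1275131/142 ≈ 8979.8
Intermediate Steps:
m = 485/213 (m = 2 + (-236/(-213))/4 = 2 + (-236*(-1/213))/4 = 2 + (¼)*(236/213) = 2 + 59/213 = 485/213 ≈ 2.2770)
n(v) = -1 + v
E = 77/2 (E = 462*(1/12) = 77/2 ≈ 38.500)
n(-1)*((51 - 75)*(m + 184)) + E = (-1 - 1)*((51 - 75)*(485/213 + 184)) + 77/2 = -(-48)*39677/213 + 77/2 = -2*(-317416/71) + 77/2 = 634832/71 + 77/2 = 1275131/142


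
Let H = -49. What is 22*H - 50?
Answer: -1128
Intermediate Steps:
22*H - 50 = 22*(-49) - 50 = -1078 - 50 = -1128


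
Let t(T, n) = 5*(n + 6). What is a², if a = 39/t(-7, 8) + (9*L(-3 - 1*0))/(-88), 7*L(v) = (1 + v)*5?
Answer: 1172889/2371600 ≈ 0.49456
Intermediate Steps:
t(T, n) = 30 + 5*n (t(T, n) = 5*(6 + n) = 30 + 5*n)
L(v) = 5/7 + 5*v/7 (L(v) = ((1 + v)*5)/7 = (5 + 5*v)/7 = 5/7 + 5*v/7)
a = 1083/1540 (a = 39/(30 + 5*8) + (9*(5/7 + 5*(-3 - 1*0)/7))/(-88) = 39/(30 + 40) + (9*(5/7 + 5*(-3 + 0)/7))*(-1/88) = 39/70 + (9*(5/7 + (5/7)*(-3)))*(-1/88) = 39*(1/70) + (9*(5/7 - 15/7))*(-1/88) = 39/70 + (9*(-10/7))*(-1/88) = 39/70 - 90/7*(-1/88) = 39/70 + 45/308 = 1083/1540 ≈ 0.70325)
a² = (1083/1540)² = 1172889/2371600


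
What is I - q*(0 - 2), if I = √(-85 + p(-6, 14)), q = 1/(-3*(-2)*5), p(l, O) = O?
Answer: 1/15 + I*√71 ≈ 0.066667 + 8.4261*I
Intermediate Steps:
q = 1/30 (q = 1/(6*5) = 1/30 ≈ 0.033333)
I = I*√71 (I = √(-85 + 14) = √(-71) = I*√71 ≈ 8.4261*I)
I - q*(0 - 2) = I*√71 - (0 - 2)/30 = I*√71 - (-2)/30 = I*√71 - 1*(-1/15) = I*√71 + 1/15 = 1/15 + I*√71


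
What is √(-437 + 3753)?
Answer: 2*√829 ≈ 57.585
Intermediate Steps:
√(-437 + 3753) = √3316 = 2*√829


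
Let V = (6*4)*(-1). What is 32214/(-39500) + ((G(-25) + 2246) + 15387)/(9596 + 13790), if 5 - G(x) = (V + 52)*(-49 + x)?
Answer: 6297099/230936750 ≈ 0.027268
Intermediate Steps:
V = -24 (V = 24*(-1) = -24)
G(x) = 1377 - 28*x (G(x) = 5 - (-24 + 52)*(-49 + x) = 5 - 28*(-49 + x) = 5 - (-1372 + 28*x) = 5 + (1372 - 28*x) = 1377 - 28*x)
32214/(-39500) + ((G(-25) + 2246) + 15387)/(9596 + 13790) = 32214/(-39500) + (((1377 - 28*(-25)) + 2246) + 15387)/(9596 + 13790) = 32214*(-1/39500) + (((1377 + 700) + 2246) + 15387)/23386 = -16107/19750 + ((2077 + 2246) + 15387)*(1/23386) = -16107/19750 + (4323 + 15387)*(1/23386) = -16107/19750 + 19710*(1/23386) = -16107/19750 + 9855/11693 = 6297099/230936750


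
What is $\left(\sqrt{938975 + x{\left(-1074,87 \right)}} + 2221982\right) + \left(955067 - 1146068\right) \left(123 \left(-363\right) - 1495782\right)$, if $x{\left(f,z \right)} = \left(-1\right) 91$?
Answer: $294226083413 + 2 \sqrt{234721} \approx 2.9423 \cdot 10^{11}$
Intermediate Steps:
$x{\left(f,z \right)} = -91$
$\left(\sqrt{938975 + x{\left(-1074,87 \right)}} + 2221982\right) + \left(955067 - 1146068\right) \left(123 \left(-363\right) - 1495782\right) = \left(\sqrt{938975 - 91} + 2221982\right) + \left(955067 - 1146068\right) \left(123 \left(-363\right) - 1495782\right) = \left(\sqrt{938884} + 2221982\right) - 191001 \left(-44649 - 1495782\right) = \left(2 \sqrt{234721} + 2221982\right) - -294223861431 = \left(2221982 + 2 \sqrt{234721}\right) + 294223861431 = 294226083413 + 2 \sqrt{234721}$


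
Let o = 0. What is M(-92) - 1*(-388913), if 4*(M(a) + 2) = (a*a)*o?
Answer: 388911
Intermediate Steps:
M(a) = -2 (M(a) = -2 + ((a*a)*0)/4 = -2 + (a²*0)/4 = -2 + (¼)*0 = -2 + 0 = -2)
M(-92) - 1*(-388913) = -2 - 1*(-388913) = -2 + 388913 = 388911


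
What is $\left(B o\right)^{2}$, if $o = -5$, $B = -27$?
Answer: $18225$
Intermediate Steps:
$\left(B o\right)^{2} = \left(\left(-27\right) \left(-5\right)\right)^{2} = 135^{2} = 18225$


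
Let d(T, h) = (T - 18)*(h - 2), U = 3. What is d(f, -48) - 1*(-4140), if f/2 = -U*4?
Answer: 6240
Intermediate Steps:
f = -24 (f = 2*(-1*3*4) = 2*(-3*4) = 2*(-12) = -24)
d(T, h) = (-18 + T)*(-2 + h)
d(f, -48) - 1*(-4140) = (36 - 18*(-48) - 2*(-24) - 24*(-48)) - 1*(-4140) = (36 + 864 + 48 + 1152) + 4140 = 2100 + 4140 = 6240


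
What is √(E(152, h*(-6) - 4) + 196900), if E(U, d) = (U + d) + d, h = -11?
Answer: 14*√1006 ≈ 444.04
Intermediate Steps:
E(U, d) = U + 2*d
√(E(152, h*(-6) - 4) + 196900) = √((152 + 2*(-11*(-6) - 4)) + 196900) = √((152 + 2*(66 - 4)) + 196900) = √((152 + 2*62) + 196900) = √((152 + 124) + 196900) = √(276 + 196900) = √197176 = 14*√1006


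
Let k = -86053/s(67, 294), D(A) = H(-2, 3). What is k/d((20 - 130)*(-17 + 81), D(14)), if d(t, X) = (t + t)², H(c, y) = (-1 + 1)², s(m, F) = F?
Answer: -7823/5298585600 ≈ -1.4764e-6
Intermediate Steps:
H(c, y) = 0 (H(c, y) = 0² = 0)
D(A) = 0
d(t, X) = 4*t² (d(t, X) = (2*t)² = 4*t²)
k = -86053/294 ≈ -292.70
k/d((20 - 130)*(-17 + 81), D(14)) = -86053*1/(4*(-17 + 81)²*(20 - 130)²)/294 = -86053/(294*(4*(-110*64)²)) = -86053/(294*(4*(-7040)²)) = -86053/(294*(4*49561600)) = -86053/294/198246400 = -86053/294*1/198246400 = -7823/5298585600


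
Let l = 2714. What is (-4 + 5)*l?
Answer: 2714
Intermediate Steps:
(-4 + 5)*l = (-4 + 5)*2714 = 1*2714 = 2714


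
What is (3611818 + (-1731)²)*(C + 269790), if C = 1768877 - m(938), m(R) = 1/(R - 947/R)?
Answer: 11840391796574863619/878897 ≈ 1.3472e+13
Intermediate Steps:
C = 1554660687731/878897 (C = 1768877 - 938/(-947 + 938²) = 1768877 - 938/(-947 + 879844) = 1768877 - 938/878897 = 1554660687731/878897 ≈ 1.7689e+6)
(3611818 + (-1731)²)*(C + 269790) = (3611818 + (-1731)²)*(1554660687731/878897 + 269790) = (3611818 + 2996361)*(1791778309361/878897) = 6608179*(1791778309361/878897) = 11840391796574863619/878897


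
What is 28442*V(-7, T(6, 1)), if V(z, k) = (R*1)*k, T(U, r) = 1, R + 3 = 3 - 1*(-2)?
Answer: 56884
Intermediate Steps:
R = 2 (R = -3 + (3 - 1*(-2)) = -3 + (3 + 2) = -3 + 5 = 2)
V(z, k) = 2*k (V(z, k) = (2*1)*k = 2*k)
28442*V(-7, T(6, 1)) = 28442*(2*1) = 28442*2 = 56884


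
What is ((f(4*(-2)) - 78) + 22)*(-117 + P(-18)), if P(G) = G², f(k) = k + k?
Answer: -14904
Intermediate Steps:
f(k) = 2*k
((f(4*(-2)) - 78) + 22)*(-117 + P(-18)) = ((2*(4*(-2)) - 78) + 22)*(-117 + (-18)²) = ((2*(-8) - 78) + 22)*(-117 + 324) = ((-16 - 78) + 22)*207 = (-94 + 22)*207 = -72*207 = -14904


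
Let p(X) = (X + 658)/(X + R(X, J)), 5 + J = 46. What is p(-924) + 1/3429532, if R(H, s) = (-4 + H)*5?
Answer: 228065269/4770479012 ≈ 0.047808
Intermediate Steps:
J = 41 (J = -5 + 46 = 41)
R(H, s) = -20 + 5*H
p(X) = (658 + X)/(-20 + 6*X) (p(X) = (X + 658)/(X + (-20 + 5*X)) = (658 + X)/(-20 + 6*X))
p(-924) + 1/3429532 = (658 - 924)/(2*(-10 + 3*(-924))) + 1/3429532 = (1/2)*(-266)/(-10 - 2772) + 1/3429532 = (1/2)*(-266)/(-2782) + 1/3429532 = (1/2)*(-1/2782)*(-266) + 1/3429532 = 133/2782 + 1/3429532 = 228065269/4770479012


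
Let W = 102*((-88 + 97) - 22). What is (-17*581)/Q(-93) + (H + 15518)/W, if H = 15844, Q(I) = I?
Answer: 1696706/20553 ≈ 82.553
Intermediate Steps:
W = -1326 (W = 102*(9 - 22) = 102*(-13) = -1326)
(-17*581)/Q(-93) + (H + 15518)/W = -17*581/(-93) + (15844 + 15518)/(-1326) = -9877*(-1/93) + 31362*(-1/1326) = 9877/93 - 5227/221 = 1696706/20553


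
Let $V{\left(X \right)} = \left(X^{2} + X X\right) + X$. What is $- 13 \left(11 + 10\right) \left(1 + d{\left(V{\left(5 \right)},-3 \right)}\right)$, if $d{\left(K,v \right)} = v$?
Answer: $546$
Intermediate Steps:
$V{\left(X \right)} = X + 2 X^{2}$ ($V{\left(X \right)} = \left(X^{2} + X^{2}\right) + X = 2 X^{2} + X = X + 2 X^{2}$)
$- 13 \left(11 + 10\right) \left(1 + d{\left(V{\left(5 \right)},-3 \right)}\right) = - 13 \left(11 + 10\right) \left(1 - 3\right) = - 13 \cdot 21 \left(-2\right) = \left(-13\right) \left(-42\right) = 546$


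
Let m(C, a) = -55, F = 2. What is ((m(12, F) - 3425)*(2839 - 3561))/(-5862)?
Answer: -418760/977 ≈ -428.62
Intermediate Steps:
((m(12, F) - 3425)*(2839 - 3561))/(-5862) = ((-55 - 3425)*(2839 - 3561))/(-5862) = -3480*(-722)*(-1/5862) = 2512560*(-1/5862) = -418760/977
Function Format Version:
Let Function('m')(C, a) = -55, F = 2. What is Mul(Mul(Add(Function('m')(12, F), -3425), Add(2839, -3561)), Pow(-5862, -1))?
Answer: Rational(-418760, 977) ≈ -428.62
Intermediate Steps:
Mul(Mul(Add(Function('m')(12, F), -3425), Add(2839, -3561)), Pow(-5862, -1)) = Mul(Mul(Add(-55, -3425), Add(2839, -3561)), Pow(-5862, -1)) = Mul(Mul(-3480, -722), Rational(-1, 5862)) = Mul(2512560, Rational(-1, 5862)) = Rational(-418760, 977)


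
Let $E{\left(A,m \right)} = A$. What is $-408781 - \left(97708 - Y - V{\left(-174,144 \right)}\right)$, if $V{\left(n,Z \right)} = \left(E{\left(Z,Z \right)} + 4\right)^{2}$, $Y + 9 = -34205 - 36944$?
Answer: $-555743$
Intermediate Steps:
$Y = -71158$ ($Y = -9 - 71149 = -71158$)
$V{\left(n,Z \right)} = \left(4 + Z\right)^{2}$ ($V{\left(n,Z \right)} = \left(Z + 4\right)^{2} = \left(4 + Z\right)^{2}$)
$-408781 - \left(97708 - Y - V{\left(-174,144 \right)}\right) = -408781 - \left(168866 - \left(4 + 144\right)^{2}\right) = -408781 - \left(168866 - 21904\right) = -408781 + \left(\left(-60416 + 21904\right) - 108450\right) = -408781 - 146962 = -555743$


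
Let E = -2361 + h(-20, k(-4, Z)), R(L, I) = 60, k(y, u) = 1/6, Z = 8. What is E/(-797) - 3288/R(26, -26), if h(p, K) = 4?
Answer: -206593/3985 ≈ -51.843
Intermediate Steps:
k(y, u) = ⅙
E = -2357 (E = -2361 + 4 = -2357)
E/(-797) - 3288/R(26, -26) = -2357/(-797) - 3288/60 = -2357*(-1/797) - 3288*1/60 = 2357/797 - 274/5 = -206593/3985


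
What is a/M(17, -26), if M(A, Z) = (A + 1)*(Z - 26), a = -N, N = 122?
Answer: 61/468 ≈ 0.13034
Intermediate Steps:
a = -122 (a = -1*122 = -122)
M(A, Z) = (1 + A)*(-26 + Z)
a/M(17, -26) = -122/(-26 - 26 - 26*17 + 17*(-26)) = -122/(-26 - 26 - 442 - 442) = -122/(-936) = -122*(-1/936) = 61/468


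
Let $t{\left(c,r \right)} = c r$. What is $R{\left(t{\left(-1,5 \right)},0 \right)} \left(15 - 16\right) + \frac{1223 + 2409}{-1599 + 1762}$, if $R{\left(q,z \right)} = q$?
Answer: $\frac{4447}{163} \approx 27.282$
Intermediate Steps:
$R{\left(t{\left(-1,5 \right)},0 \right)} \left(15 - 16\right) + \frac{1223 + 2409}{-1599 + 1762} = \left(-1\right) 5 \left(15 - 16\right) + \frac{1223 + 2409}{-1599 + 1762} = \left(-5\right) \left(-1\right) + \frac{3632}{163} = 5 + 3632 \cdot \frac{1}{163} = 5 + \frac{3632}{163} = \frac{4447}{163}$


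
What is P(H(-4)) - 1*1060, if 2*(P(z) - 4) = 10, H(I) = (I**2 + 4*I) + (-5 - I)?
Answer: -1051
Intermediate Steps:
H(I) = -5 + I**2 + 3*I
P(z) = 9 (P(z) = 4 + (1/2)*10 = 4 + 5 = 9)
P(H(-4)) - 1*1060 = 9 - 1*1060 = 9 - 1060 = -1051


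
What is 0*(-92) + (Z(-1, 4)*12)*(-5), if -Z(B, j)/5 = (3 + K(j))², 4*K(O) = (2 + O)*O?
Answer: 24300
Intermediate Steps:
K(O) = O*(2 + O)/4 (K(O) = ((2 + O)*O)/4 = (O*(2 + O))/4 = O*(2 + O)/4)
Z(B, j) = -5*(3 + j*(2 + j)/4)²
0*(-92) + (Z(-1, 4)*12)*(-5) = 0*(-92) + (-5*(12 + 4*(2 + 4))²/16*12)*(-5) = 0 + (-5*(12 + 4*6)²/16*12)*(-5) = 0 + (-5*(12 + 24)²/16*12)*(-5) = 0 + (-5/16*36²*12)*(-5) = 0 + (-5/16*1296*12)*(-5) = 0 - 405*12*(-5) = 0 - 4860*(-5) = 0 + 24300 = 24300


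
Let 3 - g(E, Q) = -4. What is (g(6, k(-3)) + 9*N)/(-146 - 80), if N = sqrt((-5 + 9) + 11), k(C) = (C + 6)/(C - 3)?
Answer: -7/226 - 9*sqrt(15)/226 ≈ -0.18521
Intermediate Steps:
k(C) = (6 + C)/(-3 + C)
N = sqrt(15) (N = sqrt(4 + 11) = sqrt(15) ≈ 3.8730)
g(E, Q) = 7 (g(E, Q) = 3 - 1*(-4) = 3 + 4 = 7)
(g(6, k(-3)) + 9*N)/(-146 - 80) = (7 + 9*sqrt(15))/(-146 - 80) = (7 + 9*sqrt(15))/(-226) = (7 + 9*sqrt(15))*(-1/226) = -7/226 - 9*sqrt(15)/226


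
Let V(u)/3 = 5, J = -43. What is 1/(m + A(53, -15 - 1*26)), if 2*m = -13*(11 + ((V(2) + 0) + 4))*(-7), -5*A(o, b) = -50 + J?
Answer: 5/6918 ≈ 0.00072275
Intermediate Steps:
V(u) = 15 (V(u) = 3*5 = 15)
A(o, b) = 93/5 (A(o, b) = -(-50 - 43)/5 = -⅕*(-93) = 93/5)
m = 1365 (m = (-13*(11 + ((15 + 0) + 4))*(-7))/2 = (-13*(11 + (15 + 4))*(-7))/2 = (-13*(11 + 19)*(-7))/2 = (-390*(-7))/2 = (-13*(-210))/2 = (½)*2730 = 1365)
1/(m + A(53, -15 - 1*26)) = 1/(1365 + 93/5) = 1/(6918/5) = 5/6918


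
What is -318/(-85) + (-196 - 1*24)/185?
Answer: 8026/3145 ≈ 2.5520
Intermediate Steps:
-318/(-85) + (-196 - 1*24)/185 = -318*(-1/85) + (-196 - 24)*(1/185) = 318/85 - 220*1/185 = 318/85 - 44/37 = 8026/3145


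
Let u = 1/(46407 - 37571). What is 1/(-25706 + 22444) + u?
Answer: -2787/14411516 ≈ -0.00019339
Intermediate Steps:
u = 1/8836 ≈ 0.00011317
1/(-25706 + 22444) + u = 1/(-25706 + 22444) + 1/8836 = 1/(-3262) + 1/8836 = -1/3262 + 1/8836 = -2787/14411516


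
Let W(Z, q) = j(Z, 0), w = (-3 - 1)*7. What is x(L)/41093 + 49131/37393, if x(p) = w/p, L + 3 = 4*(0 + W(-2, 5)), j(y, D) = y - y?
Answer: 6057867553/4609771647 ≈ 1.3141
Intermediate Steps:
w = -28 (w = -4*7 = -28)
j(y, D) = 0
W(Z, q) = 0
L = -3 (L = -3 + 4*(0 + 0) = -3 + 4*0 = -3 + 0 = -3)
x(p) = -28/p
x(L)/41093 + 49131/37393 = -28/(-3)/41093 + 49131/37393 = -28*(-⅓)*(1/41093) + 49131*(1/37393) = (28/3)*(1/41093) + 49131/37393 = 28/123279 + 49131/37393 = 6057867553/4609771647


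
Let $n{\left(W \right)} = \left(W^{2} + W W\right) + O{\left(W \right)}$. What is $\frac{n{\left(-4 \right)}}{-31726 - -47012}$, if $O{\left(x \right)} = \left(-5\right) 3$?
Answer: $\frac{17}{15286} \approx 0.0011121$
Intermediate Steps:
$O{\left(x \right)} = -15$
$n{\left(W \right)} = -15 + 2 W^{2}$ ($n{\left(W \right)} = \left(W^{2} + W W\right) - 15 = \left(W^{2} + W^{2}\right) - 15 = 2 W^{2} - 15 = -15 + 2 W^{2}$)
$\frac{n{\left(-4 \right)}}{-31726 - -47012} = \frac{-15 + 2 \left(-4\right)^{2}}{-31726 - -47012} = \frac{-15 + 2 \cdot 16}{-31726 + 47012} = \frac{-15 + 32}{15286} = 17 \cdot \frac{1}{15286} = \frac{17}{15286}$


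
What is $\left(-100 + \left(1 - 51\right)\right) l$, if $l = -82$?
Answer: $12300$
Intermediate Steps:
$\left(-100 + \left(1 - 51\right)\right) l = \left(-100 + \left(1 - 51\right)\right) \left(-82\right) = \left(-100 - 50\right) \left(-82\right) = \left(-150\right) \left(-82\right) = 12300$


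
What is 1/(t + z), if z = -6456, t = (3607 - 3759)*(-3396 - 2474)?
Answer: 1/885784 ≈ 1.1289e-6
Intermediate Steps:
t = 892240 (t = -152*(-5870) = 892240)
1/(t + z) = 1/(892240 - 6456) = 1/885784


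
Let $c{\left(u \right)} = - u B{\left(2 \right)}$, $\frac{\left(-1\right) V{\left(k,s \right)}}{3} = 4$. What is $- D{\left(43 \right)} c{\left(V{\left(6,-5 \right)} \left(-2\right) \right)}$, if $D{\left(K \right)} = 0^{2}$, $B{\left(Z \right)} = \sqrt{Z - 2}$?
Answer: $0$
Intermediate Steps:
$B{\left(Z \right)} = \sqrt{-2 + Z}$
$V{\left(k,s \right)} = -12$ ($V{\left(k,s \right)} = \left(-3\right) 4 = -12$)
$c{\left(u \right)} = 0$ ($c{\left(u \right)} = - u \sqrt{-2 + 2} = - u \sqrt{0} = - u 0 = \left(-1\right) 0 = 0$)
$D{\left(K \right)} = 0$
$- D{\left(43 \right)} c{\left(V{\left(6,-5 \right)} \left(-2\right) \right)} = \left(-1\right) 0 \cdot 0 = 0 \cdot 0 = 0$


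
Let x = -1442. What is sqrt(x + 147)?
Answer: I*sqrt(1295) ≈ 35.986*I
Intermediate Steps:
sqrt(x + 147) = sqrt(-1442 + 147) = sqrt(-1295) = I*sqrt(1295)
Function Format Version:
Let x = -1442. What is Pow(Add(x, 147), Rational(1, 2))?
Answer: Mul(I, Pow(1295, Rational(1, 2))) ≈ Mul(35.986, I)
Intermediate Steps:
Pow(Add(x, 147), Rational(1, 2)) = Pow(Add(-1442, 147), Rational(1, 2)) = Pow(-1295, Rational(1, 2)) = Mul(I, Pow(1295, Rational(1, 2)))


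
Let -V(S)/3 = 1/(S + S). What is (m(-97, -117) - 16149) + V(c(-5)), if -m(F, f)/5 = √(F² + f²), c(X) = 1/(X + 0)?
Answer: -32283/2 - 5*√23098 ≈ -16901.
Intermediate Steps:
c(X) = 1/X
m(F, f) = -5*√(F² + f²)
V(S) = -3/(2*S) (V(S) = -3/(S + S) = -3*1/(2*S) = -3/(2*S))
(m(-97, -117) - 16149) + V(c(-5)) = (-5*√((-97)² + (-117)²) - 16149) - 3/(2*(1/(-5))) = (-5*√(9409 + 13689) - 16149) - 3/(2*(-⅕)) = (-5*√23098 - 16149) - 3/2*(-5) = (-16149 - 5*√23098) + 15/2 = -32283/2 - 5*√23098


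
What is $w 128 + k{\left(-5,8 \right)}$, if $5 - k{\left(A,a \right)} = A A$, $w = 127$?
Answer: $16236$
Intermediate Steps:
$k{\left(A,a \right)} = 5 - A^{2}$ ($k{\left(A,a \right)} = 5 - A A = 5 - A^{2}$)
$w 128 + k{\left(-5,8 \right)} = 127 \cdot 128 + \left(5 - \left(-5\right)^{2}\right) = 16256 + \left(5 - 25\right) = 16256 - 20 = 16236$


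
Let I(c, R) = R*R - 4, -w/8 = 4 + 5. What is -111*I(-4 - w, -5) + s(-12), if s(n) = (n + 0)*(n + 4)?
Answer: -2235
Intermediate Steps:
w = -72 (w = -8*(4 + 5) = -8*9 = -72)
s(n) = n*(4 + n)
I(c, R) = -4 + R**2 (I(c, R) = R**2 - 4 = -4 + R**2)
-111*I(-4 - w, -5) + s(-12) = -111*(-4 + (-5)**2) - 12*(4 - 12) = -111*(-4 + 25) - 12*(-8) = -111*21 + 96 = -2331 + 96 = -2235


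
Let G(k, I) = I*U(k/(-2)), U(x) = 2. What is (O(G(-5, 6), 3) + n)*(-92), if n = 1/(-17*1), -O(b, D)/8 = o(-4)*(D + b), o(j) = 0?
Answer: 92/17 ≈ 5.4118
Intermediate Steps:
G(k, I) = 2*I (G(k, I) = I*2 = 2*I)
O(b, D) = 0 (O(b, D) = -0*(D + b) = -8*0 = 0)
n = -1/17 (n = 1/(-17) = -1/17 ≈ -0.058824)
(O(G(-5, 6), 3) + n)*(-92) = (0 - 1/17)*(-92) = -1/17*(-92) = 92/17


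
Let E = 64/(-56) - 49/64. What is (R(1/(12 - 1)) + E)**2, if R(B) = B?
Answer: 80227849/24285184 ≈ 3.3036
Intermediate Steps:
E = -855/448 (E = 64*(-1/56) - 49*1/64 = -8/7 - 49/64 = -855/448 ≈ -1.9085)
(R(1/(12 - 1)) + E)**2 = (1/(12 - 1) - 855/448)**2 = (1/11 - 855/448)**2 = (-8957/4928)**2 = 80227849/24285184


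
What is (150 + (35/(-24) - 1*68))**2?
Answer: 3736489/576 ≈ 6487.0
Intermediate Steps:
(150 + (35/(-24) - 1*68))**2 = (150 + (35*(-1/24) - 68))**2 = (150 + (-35/24 - 68))**2 = (150 - 1667/24)**2 = (1933/24)**2 = 3736489/576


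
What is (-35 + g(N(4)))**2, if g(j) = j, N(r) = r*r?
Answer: 361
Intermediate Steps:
N(r) = r**2
(-35 + g(N(4)))**2 = (-35 + 4**2)**2 = (-35 + 16)**2 = (-19)**2 = 361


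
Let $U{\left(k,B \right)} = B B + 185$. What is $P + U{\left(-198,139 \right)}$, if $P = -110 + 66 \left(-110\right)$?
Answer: $12136$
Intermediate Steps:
$U{\left(k,B \right)} = 185 + B^{2}$ ($U{\left(k,B \right)} = B^{2} + 185 = 185 + B^{2}$)
$P = -7370$ ($P = -110 - 7260 = -7370$)
$P + U{\left(-198,139 \right)} = -7370 + \left(185 + 139^{2}\right) = -7370 + \left(185 + 19321\right) = -7370 + 19506 = 12136$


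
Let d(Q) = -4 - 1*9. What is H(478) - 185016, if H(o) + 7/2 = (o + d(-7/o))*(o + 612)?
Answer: 643661/2 ≈ 3.2183e+5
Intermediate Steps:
d(Q) = -13 (d(Q) = -4 - 9 = -13)
H(o) = -7/2 + (-13 + o)*(612 + o) (H(o) = -7/2 + (o - 13)*(o + 612) = -7/2 + (-13 + o)*(612 + o))
H(478) - 185016 = (-15919/2 + 478**2 + 599*478) - 185016 = (-15919/2 + 228484 + 286322) - 185016 = 1013693/2 - 185016 = 643661/2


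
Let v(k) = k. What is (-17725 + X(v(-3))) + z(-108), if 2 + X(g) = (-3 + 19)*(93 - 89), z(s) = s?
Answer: -17771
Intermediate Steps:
X(g) = 62 (X(g) = -2 + (-3 + 19)*(93 - 89) = -2 + 16*4 = -2 + 64 = 62)
(-17725 + X(v(-3))) + z(-108) = (-17725 + 62) - 108 = -17663 - 108 = -17771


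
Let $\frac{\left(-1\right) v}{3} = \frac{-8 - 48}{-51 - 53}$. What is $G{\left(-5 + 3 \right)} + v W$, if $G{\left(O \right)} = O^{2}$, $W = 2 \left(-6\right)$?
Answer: $\frac{304}{13} \approx 23.385$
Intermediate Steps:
$v = - \frac{21}{13}$ ($v = - 3 \frac{-8 - 48}{-51 - 53} = - 3 \left(- \frac{56}{-104}\right) = - 3 \left(\left(-56\right) \left(- \frac{1}{104}\right)\right) = \left(-3\right) \frac{7}{13} = - \frac{21}{13} \approx -1.6154$)
$W = -12$
$G{\left(-5 + 3 \right)} + v W = \left(-5 + 3\right)^{2} - - \frac{252}{13} = \left(-2\right)^{2} + \frac{252}{13} = 4 + \frac{252}{13} = \frac{304}{13}$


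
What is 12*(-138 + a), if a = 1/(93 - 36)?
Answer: -31460/19 ≈ -1655.8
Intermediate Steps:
a = 1/57 ≈ 0.017544
12*(-138 + a) = 12*(-138 + 1/57) = 12*(-7865/57) = -31460/19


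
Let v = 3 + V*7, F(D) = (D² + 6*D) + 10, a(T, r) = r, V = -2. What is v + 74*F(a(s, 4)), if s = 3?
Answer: 3689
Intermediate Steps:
F(D) = 10 + D² + 6*D
v = -11 (v = 3 - 2*7 = 3 - 14 = -11)
v + 74*F(a(s, 4)) = -11 + 74*(10 + 4² + 6*4) = -11 + 74*(10 + 16 + 24) = -11 + 74*50 = -11 + 3700 = 3689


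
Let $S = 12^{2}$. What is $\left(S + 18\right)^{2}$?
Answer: $26244$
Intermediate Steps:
$S = 144$
$\left(S + 18\right)^{2} = \left(144 + 18\right)^{2} = 162^{2} = 26244$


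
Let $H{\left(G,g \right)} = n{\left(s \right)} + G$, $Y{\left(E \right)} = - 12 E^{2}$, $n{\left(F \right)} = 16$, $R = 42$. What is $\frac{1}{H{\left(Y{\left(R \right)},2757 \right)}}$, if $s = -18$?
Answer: $- \frac{1}{21152} \approx -4.7277 \cdot 10^{-5}$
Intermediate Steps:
$H{\left(G,g \right)} = 16 + G$
$\frac{1}{H{\left(Y{\left(R \right)},2757 \right)}} = \frac{1}{16 - 12 \cdot 42^{2}} = \frac{1}{16 - 21168} = \frac{1}{-21152} = - \frac{1}{21152}$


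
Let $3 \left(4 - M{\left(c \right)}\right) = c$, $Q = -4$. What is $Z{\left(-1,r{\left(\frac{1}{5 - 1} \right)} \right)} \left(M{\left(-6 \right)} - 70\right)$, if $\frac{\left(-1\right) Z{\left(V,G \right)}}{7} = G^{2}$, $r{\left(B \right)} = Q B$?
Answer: $448$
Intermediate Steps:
$M{\left(c \right)} = 4 - \frac{c}{3}$
$r{\left(B \right)} = - 4 B$
$Z{\left(V,G \right)} = - 7 G^{2}$
$Z{\left(-1,r{\left(\frac{1}{5 - 1} \right)} \right)} \left(M{\left(-6 \right)} - 70\right) = - 7 \left(- \frac{4}{5 - 1}\right)^{2} \left(\left(4 - -2\right) - 70\right) = - 7 \left(- \frac{4}{4}\right)^{2} \left(\left(4 + 2\right) - 70\right) = - 7 \left(\left(-4\right) \frac{1}{4}\right)^{2} \left(6 - 70\right) = - 7 \left(-1\right)^{2} \left(-64\right) = \left(-7\right) 1 \left(-64\right) = \left(-7\right) \left(-64\right) = 448$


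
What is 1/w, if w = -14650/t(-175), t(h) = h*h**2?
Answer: 214375/586 ≈ 365.83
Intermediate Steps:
t(h) = h**3
w = 586/214375 (w = -14650/((-175)**3) = -14650/(-5359375) = -14650*(-1/5359375) = 586/214375 ≈ 0.0027335)
1/w = 1/(586/214375) = 214375/586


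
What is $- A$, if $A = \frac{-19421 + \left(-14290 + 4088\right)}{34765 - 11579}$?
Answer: $\frac{29623}{23186} \approx 1.2776$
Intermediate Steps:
$A = - \frac{29623}{23186}$ ($A = \frac{-19421 - 10202}{23186} = \left(-29623\right) \frac{1}{23186} = - \frac{29623}{23186} \approx -1.2776$)
$- A = \left(-1\right) \left(- \frac{29623}{23186}\right) = \frac{29623}{23186}$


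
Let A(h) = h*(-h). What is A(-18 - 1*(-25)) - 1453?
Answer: -1502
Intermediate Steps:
A(h) = -h²
A(-18 - 1*(-25)) - 1453 = -(-18 - 1*(-25))² - 1453 = -(-18 + 25)² - 1453 = -1*7² - 1453 = -1*49 - 1453 = -49 - 1453 = -1502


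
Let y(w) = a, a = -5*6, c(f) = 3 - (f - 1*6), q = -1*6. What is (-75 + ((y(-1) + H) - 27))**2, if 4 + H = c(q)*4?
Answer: 5776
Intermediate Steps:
q = -6
c(f) = 9 - f (c(f) = 3 - (f - 6) = 3 - (-6 + f) = 3 + (6 - f) = 9 - f)
H = 56 (H = -4 + (9 - 1*(-6))*4 = -4 + (9 + 6)*4 = -4 + 15*4 = -4 + 60 = 56)
a = -30
y(w) = -30
(-75 + ((y(-1) + H) - 27))**2 = (-75 + ((-30 + 56) - 27))**2 = (-75 + (26 - 27))**2 = (-75 - 1)**2 = (-76)**2 = 5776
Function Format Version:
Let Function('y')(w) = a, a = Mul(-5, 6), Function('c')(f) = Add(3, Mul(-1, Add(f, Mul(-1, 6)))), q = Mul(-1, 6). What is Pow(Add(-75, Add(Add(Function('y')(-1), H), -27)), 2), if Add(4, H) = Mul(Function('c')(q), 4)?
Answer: 5776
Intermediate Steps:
q = -6
Function('c')(f) = Add(9, Mul(-1, f)) (Function('c')(f) = Add(3, Mul(-1, Add(f, -6))) = Add(3, Mul(-1, Add(-6, f))) = Add(3, Add(6, Mul(-1, f))) = Add(9, Mul(-1, f)))
H = 56 (H = Add(-4, Mul(Add(9, Mul(-1, -6)), 4)) = Add(-4, Mul(Add(9, 6), 4)) = Add(-4, Mul(15, 4)) = Add(-4, 60) = 56)
a = -30
Function('y')(w) = -30
Pow(Add(-75, Add(Add(Function('y')(-1), H), -27)), 2) = Pow(Add(-75, Add(Add(-30, 56), -27)), 2) = Pow(Add(-75, Add(26, -27)), 2) = Pow(Add(-75, -1), 2) = Pow(-76, 2) = 5776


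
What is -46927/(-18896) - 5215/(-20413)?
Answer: 7090359/2588752 ≈ 2.7389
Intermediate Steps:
-46927/(-18896) - 5215/(-20413) = -46927*(-1/18896) - 5215*(-1/20413) = 46927/18896 + 35/137 = 7090359/2588752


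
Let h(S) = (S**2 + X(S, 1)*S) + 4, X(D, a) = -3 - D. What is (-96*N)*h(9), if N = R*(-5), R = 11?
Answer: -121440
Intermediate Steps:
h(S) = 4 + S**2 + S*(-3 - S) (h(S) = (S**2 + (-3 - S)*S) + 4 = (S**2 + S*(-3 - S)) + 4 = 4 + S**2 + S*(-3 - S))
N = -55 (N = 11*(-5) = -55)
(-96*N)*h(9) = (-96*(-55))*(4 - 3*9) = 5280*(4 - 27) = 5280*(-23) = -121440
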